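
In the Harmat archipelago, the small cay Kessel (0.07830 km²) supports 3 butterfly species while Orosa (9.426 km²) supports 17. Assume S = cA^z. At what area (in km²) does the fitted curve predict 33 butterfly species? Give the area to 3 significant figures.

58.9 km²

z = ln(17/3) / ln(9.426/0.0783) = 1.7346 / 4.7907 = 0.3621
c = 3 / 0.0783^0.3621 = 3 / 0.3976 = 7.545
A = (33/7.545)^(1/0.3621) ⇒ ln A = ln(4.374)/0.3621 = 4.0754
A = e^4.0754 ≈ 58.87 km²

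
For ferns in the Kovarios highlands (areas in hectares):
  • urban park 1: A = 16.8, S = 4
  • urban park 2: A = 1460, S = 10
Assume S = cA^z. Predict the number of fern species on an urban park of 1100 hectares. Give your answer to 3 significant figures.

z = ln(10/4) / ln(1460/16.8) = 0.9163 / 4.4648 = 0.2052
c = 4 / 16.8^0.2052 = 4 / 1.784 = 2.242
S₃ = 2.242 × 1100^0.2052 = 2.242 × 4.209 ≈ 9.436

9.44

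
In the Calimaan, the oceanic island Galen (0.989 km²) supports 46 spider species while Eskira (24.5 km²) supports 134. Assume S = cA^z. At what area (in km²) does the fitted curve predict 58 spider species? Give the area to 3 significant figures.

1.98 km²

z = ln(134/46) / ln(24.5/0.989) = 1.0692 / 3.2097 = 0.3331
c = 46 / 0.989^0.3331 = 46 / 0.9963 = 46.17
A = (58/46.17)^(1/0.3331) ⇒ ln A = ln(1.256)/0.3331 = 0.6848
A = e^0.6848 ≈ 1.983 km²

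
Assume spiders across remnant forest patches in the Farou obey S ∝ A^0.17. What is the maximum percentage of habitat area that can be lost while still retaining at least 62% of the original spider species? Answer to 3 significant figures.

Need (A_new/A_old)^0.17 = 0.62, so A_new/A_old = 0.62^(1/0.17) = 0.62^5.882
ln(A_new/A_old) = ln 0.62 / 0.17 = -0.4780 / 0.17 = -2.8120
A_new/A_old = e^-2.8120 ≈ 0.06009
Fraction that can be lost = 1 − 0.06009 = 0.9399

94.0%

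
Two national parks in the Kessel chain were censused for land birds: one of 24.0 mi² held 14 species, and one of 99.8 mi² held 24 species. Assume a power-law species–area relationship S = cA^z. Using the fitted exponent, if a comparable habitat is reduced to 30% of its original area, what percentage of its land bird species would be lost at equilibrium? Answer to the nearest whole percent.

z = ln(24/14) / ln(99.8/24) = 0.5390 / 1.4251 = 0.3782
S_new/S_old = (A_new/A_old)^z = 0.3^0.3782 = exp(0.3782 × -1.2040) = 0.6342
Fraction lost = 1 − 0.6342 = 0.3658

37%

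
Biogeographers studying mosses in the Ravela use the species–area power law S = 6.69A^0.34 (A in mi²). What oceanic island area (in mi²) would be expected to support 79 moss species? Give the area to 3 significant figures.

79 = 6.69 × A^0.34  ⇒  A^0.34 = 79/6.69 = 11.81
ln A = ln(11.81) / 0.34 = 2.4688 / 0.34 = 7.2613
A = e^7.2613 ≈ 1424 mi²

1420 mi²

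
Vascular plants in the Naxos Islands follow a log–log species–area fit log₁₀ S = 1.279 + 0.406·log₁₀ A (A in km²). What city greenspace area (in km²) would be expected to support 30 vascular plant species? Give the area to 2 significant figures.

30 = 19.01 × A^0.406  ⇒  A^0.406 = 30/19.01 = 1.578
ln A = ln(1.578) / 0.406 = 0.4562 / 0.406 = 1.1236
A = e^1.1236 ≈ 3.076 km²

3.1 km²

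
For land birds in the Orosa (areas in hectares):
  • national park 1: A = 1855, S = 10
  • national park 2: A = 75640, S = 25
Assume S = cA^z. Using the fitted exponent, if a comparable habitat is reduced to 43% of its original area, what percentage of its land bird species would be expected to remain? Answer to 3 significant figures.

81.2%

z = ln(25/10) / ln(75640/1855) = 0.9163 / 3.7081 = 0.2471
S_new/S_old = (A_new/A_old)^z = 0.43^0.2471 = exp(0.2471 × -0.8440) = 0.8118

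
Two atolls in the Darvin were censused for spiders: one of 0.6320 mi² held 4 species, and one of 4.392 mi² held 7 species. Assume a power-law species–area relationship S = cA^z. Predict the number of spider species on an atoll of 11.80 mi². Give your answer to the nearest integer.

9

z = ln(7/4) / ln(4.392/0.632) = 0.5596 / 1.9387 = 0.2887
c = 4 / 0.632^0.2887 = 4 / 0.8759 = 4.567
S₃ = 4.567 × 11.8^0.2887 = 4.567 × 2.039 ≈ 9.311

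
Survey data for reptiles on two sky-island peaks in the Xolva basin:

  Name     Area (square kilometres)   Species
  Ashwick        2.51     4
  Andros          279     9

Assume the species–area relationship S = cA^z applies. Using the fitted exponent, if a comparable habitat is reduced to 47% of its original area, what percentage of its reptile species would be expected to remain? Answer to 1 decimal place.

87.8%

z = ln(9/4) / ln(279/2.51) = 0.8109 / 4.7109 = 0.1721
S_new/S_old = (A_new/A_old)^z = 0.47^0.1721 = exp(0.1721 × -0.7550) = 0.8781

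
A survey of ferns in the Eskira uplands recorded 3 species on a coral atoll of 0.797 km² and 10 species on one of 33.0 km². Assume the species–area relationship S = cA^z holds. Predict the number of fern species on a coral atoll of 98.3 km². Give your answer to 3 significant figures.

14.2

z = ln(10/3) / ln(33/0.797) = 1.2040 / 3.7234 = 0.3234
c = 3 / 0.797^0.3234 = 3 / 0.9293 = 3.228
S₃ = 3.228 × 98.3^0.3234 = 3.228 × 4.409 ≈ 14.23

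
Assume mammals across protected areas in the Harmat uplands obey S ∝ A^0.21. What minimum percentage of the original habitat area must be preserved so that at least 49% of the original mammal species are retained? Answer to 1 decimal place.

3.3%

Need (A_new/A_old)^0.21 = 0.49, so A_new/A_old = 0.49^(1/0.21) = 0.49^4.762
ln(A_new/A_old) = ln 0.49 / 0.21 = -0.7133 / 0.21 = -3.3969
A_new/A_old = e^-3.3969 ≈ 0.03348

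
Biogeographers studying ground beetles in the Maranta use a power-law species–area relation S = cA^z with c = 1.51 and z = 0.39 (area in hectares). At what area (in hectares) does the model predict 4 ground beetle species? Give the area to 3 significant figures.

4 = 1.51 × A^0.39  ⇒  A^0.39 = 4/1.51 = 2.649
ln A = ln(2.649) / 0.39 = 0.9742 / 0.39 = 2.4979
A = e^2.4979 ≈ 12.16 hectares

12.2 hectares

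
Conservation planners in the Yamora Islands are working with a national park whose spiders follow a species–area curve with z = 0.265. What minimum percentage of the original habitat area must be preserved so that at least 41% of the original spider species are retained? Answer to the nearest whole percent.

Need (A_new/A_old)^0.265 = 0.41, so A_new/A_old = 0.41^(1/0.265) = 0.41^3.774
ln(A_new/A_old) = ln 0.41 / 0.265 = -0.8916 / 0.265 = -3.3645
A_new/A_old = e^-3.3645 ≈ 0.03458

3%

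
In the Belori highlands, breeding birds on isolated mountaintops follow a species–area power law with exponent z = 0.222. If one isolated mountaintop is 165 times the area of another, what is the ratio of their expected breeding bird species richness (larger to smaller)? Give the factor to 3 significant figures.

3.11

S₂/S₁ = (A₂/A₁)^z = 165^0.222
ln(S₂/S₁) = 0.222 × ln 165 = 0.222 × 5.1059 = 1.1335
S₂/S₁ = e^1.1335 ≈ 3.107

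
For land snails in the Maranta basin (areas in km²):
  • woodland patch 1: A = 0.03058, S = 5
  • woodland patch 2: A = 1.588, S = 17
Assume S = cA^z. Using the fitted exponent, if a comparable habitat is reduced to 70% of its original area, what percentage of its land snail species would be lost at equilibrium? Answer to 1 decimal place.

10.5%

z = ln(17/5) / ln(1.588/0.03058) = 1.2238 / 3.9499 = 0.3098
S_new/S_old = (A_new/A_old)^z = 0.7^0.3098 = exp(0.3098 × -0.3567) = 0.8954
Fraction lost = 1 − 0.8954 = 0.1046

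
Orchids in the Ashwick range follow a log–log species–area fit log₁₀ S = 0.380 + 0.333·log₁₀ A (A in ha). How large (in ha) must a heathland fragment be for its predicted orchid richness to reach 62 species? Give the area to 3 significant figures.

62 = 2.399 × A^0.333  ⇒  A^0.333 = 62/2.399 = 25.85
ln A = ln(25.85) / 0.333 = 3.2522 / 0.333 = 9.7662
A = e^9.7662 ≈ 17435 ha

17400 ha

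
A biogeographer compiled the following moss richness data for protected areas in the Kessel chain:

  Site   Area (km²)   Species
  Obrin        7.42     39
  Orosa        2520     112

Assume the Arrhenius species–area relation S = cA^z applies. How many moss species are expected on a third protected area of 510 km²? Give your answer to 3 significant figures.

83.9

z = ln(112/39) / ln(2520/7.42) = 1.0549 / 5.8278 = 0.1810
c = 39 / 7.42^0.1810 = 39 / 1.437 = 27.13
S₃ = 27.13 × 510^0.1810 = 27.13 × 3.091 ≈ 83.87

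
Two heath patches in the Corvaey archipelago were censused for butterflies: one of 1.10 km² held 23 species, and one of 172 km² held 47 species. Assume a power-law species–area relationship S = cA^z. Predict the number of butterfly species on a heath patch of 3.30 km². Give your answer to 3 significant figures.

z = ln(47/23) / ln(172/1.1) = 0.7147 / 5.0522 = 0.1415
c = 23 / 1.1^0.1415 = 23 / 1.014 = 22.69
S₃ = 22.69 × 3.3^0.1415 = 22.69 × 1.184 ≈ 26.87

26.9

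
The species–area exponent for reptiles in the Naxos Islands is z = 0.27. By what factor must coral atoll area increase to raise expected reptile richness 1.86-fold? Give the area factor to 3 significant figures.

(A₂/A₁)^0.27 = 1.86, so A₂/A₁ = 1.86^(1/0.27) = 1.86^3.704
ln(A₂/A₁) = ln 1.86 / 0.27 = 0.6206 / 0.27 = 2.2984
A₂/A₁ = e^2.2984 ≈ 9.959

9.96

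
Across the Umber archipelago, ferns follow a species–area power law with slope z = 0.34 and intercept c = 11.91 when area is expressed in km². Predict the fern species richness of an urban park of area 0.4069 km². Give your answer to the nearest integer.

S = 11.91 × 0.4069^0.34
ln S = ln 11.91 + 0.34 × ln 0.4069 = 2.4774 + 0.34 × -0.8992 = 2.1717
S = e^2.1717 ≈ 8.773

9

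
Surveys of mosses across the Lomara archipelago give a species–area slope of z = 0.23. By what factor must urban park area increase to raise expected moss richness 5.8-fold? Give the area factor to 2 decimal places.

(A₂/A₁)^0.23 = 5.8, so A₂/A₁ = 5.8^(1/0.23) = 5.8^4.348
ln(A₂/A₁) = ln 5.8 / 0.23 = 1.7579 / 0.23 = 7.6429
A₂/A₁ = e^7.6429 ≈ 2086

2085.70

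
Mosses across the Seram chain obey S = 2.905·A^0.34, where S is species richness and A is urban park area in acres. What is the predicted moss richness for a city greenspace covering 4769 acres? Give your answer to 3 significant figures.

S = 2.905 × 4769^0.34
ln S = ln 2.905 + 0.34 × ln 4769 = 1.0664 + 0.34 × 8.4699 = 3.9462
S = e^3.9462 ≈ 51.74

51.7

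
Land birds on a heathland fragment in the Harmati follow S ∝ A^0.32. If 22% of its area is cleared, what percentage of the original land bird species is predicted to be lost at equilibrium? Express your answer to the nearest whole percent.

8%

S_new/S_old = (A_new/A_old)^z = 0.78^0.32
= exp(0.32 × ln 0.78) = exp(0.32 × -0.2485) = exp(-0.0795) ≈ 0.9236
Fraction lost = 1 − 0.9236 = 0.07643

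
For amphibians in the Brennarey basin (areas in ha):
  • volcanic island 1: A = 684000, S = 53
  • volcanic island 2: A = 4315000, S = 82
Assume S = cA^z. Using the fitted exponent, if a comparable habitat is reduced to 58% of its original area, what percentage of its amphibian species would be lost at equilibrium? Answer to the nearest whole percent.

z = ln(82/53) / ln(4315000/684000) = 0.4364 / 1.8419 = 0.2369
S_new/S_old = (A_new/A_old)^z = 0.58^0.2369 = exp(0.2369 × -0.5447) = 0.8789
Fraction lost = 1 − 0.8789 = 0.1211

12%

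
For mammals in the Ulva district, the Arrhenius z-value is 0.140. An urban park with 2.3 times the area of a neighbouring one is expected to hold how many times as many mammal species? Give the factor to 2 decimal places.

S₂/S₁ = (A₂/A₁)^z = 2.3^0.14
ln(S₂/S₁) = 0.14 × ln 2.3 = 0.14 × 0.8329 = 0.1166
S₂/S₁ = e^0.1166 ≈ 1.124

1.12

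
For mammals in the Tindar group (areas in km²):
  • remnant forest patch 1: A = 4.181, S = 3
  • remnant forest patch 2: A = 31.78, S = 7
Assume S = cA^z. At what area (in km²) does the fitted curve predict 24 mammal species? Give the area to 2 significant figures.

z = ln(7/3) / ln(31.78/4.181) = 0.8473 / 2.0283 = 0.4177
c = 3 / 4.181^0.4177 = 3 / 1.818 = 1.65
A = (24/1.65)^(1/0.4177) ⇒ ln A = ln(14.54)/0.4177 = 6.4084
A = e^6.4084 ≈ 606.9 km²

610 km²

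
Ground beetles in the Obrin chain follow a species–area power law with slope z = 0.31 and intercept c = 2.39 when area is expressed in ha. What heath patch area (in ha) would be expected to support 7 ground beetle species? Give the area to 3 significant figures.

7 = 2.39 × A^0.31  ⇒  A^0.31 = 7/2.39 = 2.929
ln A = ln(2.929) / 0.31 = 1.0746 / 0.31 = 3.4665
A = e^3.4665 ≈ 32.02 ha

32.0 ha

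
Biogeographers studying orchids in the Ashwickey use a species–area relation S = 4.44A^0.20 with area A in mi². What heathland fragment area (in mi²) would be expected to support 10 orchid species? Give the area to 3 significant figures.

58.0 mi²

10 = 4.44 × A^0.2  ⇒  A^0.2 = 10/4.44 = 2.252
ln A = ln(2.252) / 0.2 = 0.8119 / 0.2 = 4.0597
A = e^4.0597 ≈ 57.95 mi²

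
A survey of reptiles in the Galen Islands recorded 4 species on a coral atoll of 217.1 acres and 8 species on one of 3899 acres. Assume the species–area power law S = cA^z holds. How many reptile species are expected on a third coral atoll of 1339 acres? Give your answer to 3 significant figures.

z = ln(8/4) / ln(3899/217.1) = 0.6931 / 2.8881 = 0.2400
c = 4 / 217.1^0.2400 = 4 / 3.637 = 1.1
S₃ = 1.1 × 1339^0.2400 = 1.1 × 5.629 ≈ 6.19

6.19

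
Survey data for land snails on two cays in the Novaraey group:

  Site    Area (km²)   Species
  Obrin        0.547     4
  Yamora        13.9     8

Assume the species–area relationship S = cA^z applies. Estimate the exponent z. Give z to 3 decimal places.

Taking logs: ln S = ln c + z ln A, so z = (ln S₂ − ln S₁)/(ln A₂ − ln A₁).
z = ln(8/4) / ln(13.9/0.547) = ln(2) / ln(25.41) = 0.6931 / 3.2352 = 0.2143

0.214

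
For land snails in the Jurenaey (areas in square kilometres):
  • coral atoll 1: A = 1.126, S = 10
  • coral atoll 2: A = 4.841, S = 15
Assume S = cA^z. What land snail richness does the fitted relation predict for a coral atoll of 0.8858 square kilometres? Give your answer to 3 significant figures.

z = ln(15/10) / ln(4.841/1.126) = 0.4055 / 1.4584 = 0.2780
c = 10 / 1.126^0.2780 = 10 / 1.034 = 9.675
S₃ = 9.675 × 0.8858^0.2780 = 9.675 × 0.9668 ≈ 9.355

9.35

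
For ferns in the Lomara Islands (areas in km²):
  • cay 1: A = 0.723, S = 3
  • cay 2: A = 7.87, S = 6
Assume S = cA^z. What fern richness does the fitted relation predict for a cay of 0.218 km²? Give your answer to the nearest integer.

2

z = ln(6/3) / ln(7.87/0.723) = 0.6931 / 2.3874 = 0.2903
c = 3 / 0.723^0.2903 = 3 / 0.9101 = 3.296
S₃ = 3.296 × 0.218^0.2903 = 3.296 × 0.6426 ≈ 2.118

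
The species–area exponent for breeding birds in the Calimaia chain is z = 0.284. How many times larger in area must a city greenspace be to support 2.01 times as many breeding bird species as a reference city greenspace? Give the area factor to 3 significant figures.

(A₂/A₁)^0.284 = 2.01, so A₂/A₁ = 2.01^(1/0.284) = 2.01^3.521
ln(A₂/A₁) = ln 2.01 / 0.284 = 0.6981 / 0.284 = 2.4582
A₂/A₁ = e^2.4582 ≈ 11.68

11.7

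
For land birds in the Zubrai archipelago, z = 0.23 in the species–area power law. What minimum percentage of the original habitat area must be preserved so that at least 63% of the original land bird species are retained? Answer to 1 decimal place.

13.4%

Need (A_new/A_old)^0.23 = 0.63, so A_new/A_old = 0.63^(1/0.23) = 0.63^4.348
ln(A_new/A_old) = ln 0.63 / 0.23 = -0.4620 / 0.23 = -2.0088
A_new/A_old = e^-2.0088 ≈ 0.1341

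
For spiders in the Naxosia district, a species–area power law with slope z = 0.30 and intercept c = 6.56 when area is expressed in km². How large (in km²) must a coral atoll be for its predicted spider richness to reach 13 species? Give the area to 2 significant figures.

9.8 km²

13 = 6.56 × A^0.3  ⇒  A^0.3 = 13/6.56 = 1.982
ln A = ln(1.982) / 0.3 = 0.6840 / 0.3 = 2.2799
A = e^2.2799 ≈ 9.775 km²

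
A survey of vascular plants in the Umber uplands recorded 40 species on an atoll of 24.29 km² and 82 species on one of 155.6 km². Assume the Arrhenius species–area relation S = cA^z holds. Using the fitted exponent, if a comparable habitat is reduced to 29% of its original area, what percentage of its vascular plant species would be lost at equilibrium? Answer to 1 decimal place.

38.0%

z = ln(82/40) / ln(155.6/24.29) = 0.7178 / 1.8572 = 0.3865
S_new/S_old = (A_new/A_old)^z = 0.29^0.3865 = exp(0.3865 × -1.2379) = 0.6197
Fraction lost = 1 − 0.6197 = 0.3803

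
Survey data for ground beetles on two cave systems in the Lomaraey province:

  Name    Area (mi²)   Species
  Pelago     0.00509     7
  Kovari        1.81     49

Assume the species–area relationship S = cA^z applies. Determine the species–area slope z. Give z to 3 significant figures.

0.331

Taking logs: ln S = ln c + z ln A, so z = (ln S₂ − ln S₁)/(ln A₂ − ln A₁).
z = ln(49/7) / ln(1.81/0.00509) = ln(7) / ln(355.6) = 1.9459 / 5.8738 = 0.3313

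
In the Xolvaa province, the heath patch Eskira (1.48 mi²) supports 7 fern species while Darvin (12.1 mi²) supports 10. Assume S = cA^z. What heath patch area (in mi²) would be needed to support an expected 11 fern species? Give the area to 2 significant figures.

21 mi²

z = ln(10/7) / ln(12.1/1.48) = 0.3567 / 2.1012 = 0.1698
c = 7 / 1.48^0.1698 = 7 / 1.069 = 6.549
A = (11/6.549)^(1/0.1698) ⇒ ln A = ln(1.68)/0.1698 = 3.0547
A = e^3.0547 ≈ 21.21 mi²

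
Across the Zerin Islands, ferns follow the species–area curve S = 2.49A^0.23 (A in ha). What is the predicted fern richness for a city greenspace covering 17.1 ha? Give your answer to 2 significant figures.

S = 2.49 × 17.1^0.23 = 2.49 × 1.921 ≈ 4.784

4.8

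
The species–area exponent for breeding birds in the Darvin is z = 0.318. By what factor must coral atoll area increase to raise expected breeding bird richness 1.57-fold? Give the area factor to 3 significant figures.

4.13

(A₂/A₁)^0.318 = 1.57, so A₂/A₁ = 1.57^(1/0.318) = 1.57^3.145
ln(A₂/A₁) = ln 1.57 / 0.318 = 0.4511 / 0.318 = 1.4185
A₂/A₁ = e^1.4185 ≈ 4.131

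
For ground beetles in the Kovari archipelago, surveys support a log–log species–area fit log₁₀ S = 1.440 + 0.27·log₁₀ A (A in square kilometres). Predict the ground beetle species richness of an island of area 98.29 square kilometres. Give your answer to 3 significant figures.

S = 27.54 × 98.29^0.27
ln S = ln 27.54 + 0.27 × ln 98.29 = 3.3157 + 0.27 × 4.5879 = 4.5545
S = e^4.5545 ≈ 95.06

95.1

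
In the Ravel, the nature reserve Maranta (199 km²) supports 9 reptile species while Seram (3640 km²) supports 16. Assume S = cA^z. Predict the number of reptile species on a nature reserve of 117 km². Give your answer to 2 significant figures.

z = ln(16/9) / ln(3640/199) = 0.5754 / 2.9064 = 0.1980
c = 9 / 199^0.1980 = 9 / 2.852 = 3.156
S₃ = 3.156 × 117^0.1980 = 3.156 × 2.567 ≈ 8.102

8.1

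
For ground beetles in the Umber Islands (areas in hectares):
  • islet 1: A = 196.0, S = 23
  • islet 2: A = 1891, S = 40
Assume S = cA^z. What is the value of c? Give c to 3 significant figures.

6.34

z = ln(S₂/S₁) / ln(A₂/A₁) = ln(40/23) / ln(1891/196) = 0.5534 / 2.2667 = 0.2441
c = S₁ / A₁^z = 23 / 196^0.2441 = 23 / 3.628 = 6.34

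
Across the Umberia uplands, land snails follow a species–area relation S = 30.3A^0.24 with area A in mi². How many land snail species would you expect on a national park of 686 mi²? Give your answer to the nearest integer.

S = 30.3 × 686^0.24
ln S = ln 30.3 + 0.24 × ln 686 = 3.4111 + 0.24 × 6.5309 = 4.9786
S = e^4.9786 ≈ 145.3

145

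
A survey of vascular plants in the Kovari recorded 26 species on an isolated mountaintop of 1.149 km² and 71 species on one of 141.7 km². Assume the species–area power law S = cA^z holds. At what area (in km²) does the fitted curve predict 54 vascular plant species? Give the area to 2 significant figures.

38 km²

z = ln(71/26) / ln(141.7/1.149) = 1.0046 / 4.8148 = 0.2086
c = 26 / 1.149^0.2086 = 26 / 1.029 = 25.26
A = (54/25.26)^(1/0.2086) ⇒ ln A = ln(2.138)/0.2086 = 3.6419
A = e^3.6419 ≈ 38.17 km²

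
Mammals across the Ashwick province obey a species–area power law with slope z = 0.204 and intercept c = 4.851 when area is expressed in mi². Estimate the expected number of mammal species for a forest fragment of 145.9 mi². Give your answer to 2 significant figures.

13

S = 4.851 × 145.9^0.204
ln S = ln 4.851 + 0.204 × ln 145.9 = 1.5792 + 0.204 × 4.9829 = 2.5957
S = e^2.5957 ≈ 13.41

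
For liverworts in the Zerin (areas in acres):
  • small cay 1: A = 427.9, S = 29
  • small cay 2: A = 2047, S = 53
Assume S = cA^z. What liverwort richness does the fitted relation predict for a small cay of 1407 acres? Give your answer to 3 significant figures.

45.9

z = ln(53/29) / ln(2047/427.9) = 0.6030 / 1.5652 = 0.3852
c = 29 / 427.9^0.3852 = 29 / 10.32 = 2.81
S₃ = 2.81 × 1407^0.3852 = 2.81 × 16.33 ≈ 45.87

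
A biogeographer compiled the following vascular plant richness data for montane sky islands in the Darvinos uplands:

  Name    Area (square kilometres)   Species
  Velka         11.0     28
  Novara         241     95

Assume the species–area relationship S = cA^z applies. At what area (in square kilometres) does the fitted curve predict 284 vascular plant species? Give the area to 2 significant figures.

3800 square kilometres

z = ln(95/28) / ln(241/11) = 1.2217 / 3.0869 = 0.3958
c = 28 / 11^0.3958 = 28 / 2.583 = 10.84
A = (284/10.84)^(1/0.3958) ⇒ ln A = ln(26.2)/0.3958 = 8.2519
A = e^8.2519 ≈ 3835 square kilometres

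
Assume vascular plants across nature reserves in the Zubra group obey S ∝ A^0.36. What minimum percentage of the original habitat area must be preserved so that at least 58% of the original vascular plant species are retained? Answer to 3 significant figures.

22.0%

Need (A_new/A_old)^0.36 = 0.58, so A_new/A_old = 0.58^(1/0.36) = 0.58^2.778
ln(A_new/A_old) = ln 0.58 / 0.36 = -0.5447 / 0.36 = -1.5131
A_new/A_old = e^-1.5131 ≈ 0.2202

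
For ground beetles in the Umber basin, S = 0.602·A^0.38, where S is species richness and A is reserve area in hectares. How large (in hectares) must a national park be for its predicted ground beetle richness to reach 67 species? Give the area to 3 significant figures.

67 = 0.602 × A^0.38  ⇒  A^0.38 = 67/0.602 = 111.3
ln A = ln(111.3) / 0.38 = 4.7122 / 0.38 = 12.4005
A = e^12.4005 ≈ 242923 hectares

243000 hectares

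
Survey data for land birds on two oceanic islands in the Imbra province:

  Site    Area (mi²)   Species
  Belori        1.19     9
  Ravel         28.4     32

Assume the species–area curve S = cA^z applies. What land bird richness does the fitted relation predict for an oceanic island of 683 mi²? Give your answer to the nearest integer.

z = ln(32/9) / ln(28.4/1.19) = 1.2685 / 3.1724 = 0.3999
c = 9 / 1.19^0.3999 = 9 / 1.072 = 8.395
S₃ = 8.395 × 683^0.3999 = 8.395 × 13.59 ≈ 114.1

114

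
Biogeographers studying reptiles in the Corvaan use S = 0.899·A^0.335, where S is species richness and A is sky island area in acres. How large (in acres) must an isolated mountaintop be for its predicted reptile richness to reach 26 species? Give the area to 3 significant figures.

23000 acres

26 = 0.899 × A^0.335  ⇒  A^0.335 = 26/0.899 = 28.92
ln A = ln(28.92) / 0.335 = 3.3646 / 0.335 = 10.0435
A = e^10.0435 ≈ 23006 acres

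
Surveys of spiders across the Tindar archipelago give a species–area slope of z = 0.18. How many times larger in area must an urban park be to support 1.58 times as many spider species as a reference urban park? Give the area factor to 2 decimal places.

(A₂/A₁)^0.18 = 1.58, so A₂/A₁ = 1.58^(1/0.18) = 1.58^5.556
ln(A₂/A₁) = ln 1.58 / 0.18 = 0.4574 / 0.18 = 2.5412
A₂/A₁ = e^2.5412 ≈ 12.7

12.70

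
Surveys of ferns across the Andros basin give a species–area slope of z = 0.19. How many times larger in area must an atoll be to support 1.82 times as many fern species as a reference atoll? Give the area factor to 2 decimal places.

23.38

(A₂/A₁)^0.19 = 1.82, so A₂/A₁ = 1.82^(1/0.19) = 1.82^5.263
ln(A₂/A₁) = ln 1.82 / 0.19 = 0.5988 / 0.19 = 3.1518
A₂/A₁ = e^3.1518 ≈ 23.38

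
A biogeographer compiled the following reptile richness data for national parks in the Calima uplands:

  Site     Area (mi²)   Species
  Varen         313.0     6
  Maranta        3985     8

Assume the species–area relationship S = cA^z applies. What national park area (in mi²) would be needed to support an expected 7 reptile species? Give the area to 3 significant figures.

z = ln(8/6) / ln(3985/313) = 0.2877 / 2.5441 = 0.1131
c = 6 / 313^0.1131 = 6 / 1.915 = 3.133
A = (7/3.133)^(1/0.1131) ⇒ ln A = ln(2.234)/0.1131 = 7.1094
A = e^7.1094 ≈ 1223 mi²

1220 mi²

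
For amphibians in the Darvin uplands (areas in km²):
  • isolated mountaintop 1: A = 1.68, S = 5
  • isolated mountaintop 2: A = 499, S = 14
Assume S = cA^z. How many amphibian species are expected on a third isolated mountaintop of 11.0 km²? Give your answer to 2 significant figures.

7.0

z = ln(14/5) / ln(499/1.68) = 1.0296 / 5.6938 = 0.1808
c = 5 / 1.68^0.1808 = 5 / 1.098 = 4.552
S₃ = 4.552 × 11^0.1808 = 4.552 × 1.543 ≈ 7.023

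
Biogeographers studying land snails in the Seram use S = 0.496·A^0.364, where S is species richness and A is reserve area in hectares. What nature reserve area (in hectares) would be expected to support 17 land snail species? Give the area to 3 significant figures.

17 = 0.496 × A^0.364  ⇒  A^0.364 = 17/0.496 = 34.27
ln A = ln(34.27) / 0.364 = 3.5344 / 0.364 = 9.7099
A = e^9.7099 ≈ 16479 hectares

16500 hectares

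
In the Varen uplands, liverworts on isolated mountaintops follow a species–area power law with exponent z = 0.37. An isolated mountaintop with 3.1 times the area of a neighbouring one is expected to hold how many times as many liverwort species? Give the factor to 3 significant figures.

S₂/S₁ = (A₂/A₁)^z = 3.1^0.37
ln(S₂/S₁) = 0.37 × ln 3.1 = 0.37 × 1.1314 = 0.4186
S₂/S₁ = e^0.4186 ≈ 1.52

1.52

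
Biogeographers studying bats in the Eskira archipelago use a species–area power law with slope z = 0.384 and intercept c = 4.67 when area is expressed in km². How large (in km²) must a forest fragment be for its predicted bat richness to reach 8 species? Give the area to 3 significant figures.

8 = 4.67 × A^0.384  ⇒  A^0.384 = 8/4.67 = 1.713
ln A = ln(1.713) / 0.384 = 0.5383 / 0.384 = 1.4018
A = e^1.4018 ≈ 4.062 km²

4.06 km²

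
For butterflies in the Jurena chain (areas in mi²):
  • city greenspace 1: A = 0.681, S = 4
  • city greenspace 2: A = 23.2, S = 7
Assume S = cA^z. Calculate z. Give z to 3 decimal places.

Taking logs: ln S = ln c + z ln A, so z = (ln S₂ − ln S₁)/(ln A₂ − ln A₁).
z = ln(7/4) / ln(23.2/0.681) = ln(1.75) / ln(34.07) = 0.5596 / 3.5283 = 0.1586

0.159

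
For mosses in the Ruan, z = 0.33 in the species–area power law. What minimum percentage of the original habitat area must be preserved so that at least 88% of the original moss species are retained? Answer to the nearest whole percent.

Need (A_new/A_old)^0.33 = 0.88, so A_new/A_old = 0.88^(1/0.33) = 0.88^3.03
ln(A_new/A_old) = ln 0.88 / 0.33 = -0.1278 / 0.33 = -0.3874
A_new/A_old = e^-0.3874 ≈ 0.6788

68%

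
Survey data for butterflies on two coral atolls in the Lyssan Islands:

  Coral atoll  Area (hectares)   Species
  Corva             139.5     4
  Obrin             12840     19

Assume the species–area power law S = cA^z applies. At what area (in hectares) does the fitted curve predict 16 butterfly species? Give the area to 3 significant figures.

7800 hectares

z = ln(19/4) / ln(12840/139.5) = 1.5581 / 4.5223 = 0.3446
c = 4 / 139.5^0.3446 = 4 / 5.482 = 0.7297
A = (16/0.7297)^(1/0.3446) ⇒ ln A = ln(21.93)/0.3446 = 8.9616
A = e^8.9616 ≈ 7797 hectares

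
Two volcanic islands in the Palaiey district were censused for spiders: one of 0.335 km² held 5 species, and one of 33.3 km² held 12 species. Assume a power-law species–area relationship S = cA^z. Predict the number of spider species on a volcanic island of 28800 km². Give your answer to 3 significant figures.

z = ln(12/5) / ln(33.3/0.335) = 0.8755 / 4.5992 = 0.1904
c = 5 / 0.335^0.1904 = 5 / 0.8121 = 6.157
S₃ = 6.157 × 28800^0.1904 = 6.157 × 7.061 ≈ 43.47

43.5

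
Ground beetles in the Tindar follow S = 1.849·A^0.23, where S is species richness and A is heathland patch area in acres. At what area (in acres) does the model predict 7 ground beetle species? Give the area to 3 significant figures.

326 acres

7 = 1.849 × A^0.23  ⇒  A^0.23 = 7/1.849 = 3.786
ln A = ln(3.786) / 0.23 = 1.3313 / 0.23 = 5.7881
A = e^5.7881 ≈ 326.4 acres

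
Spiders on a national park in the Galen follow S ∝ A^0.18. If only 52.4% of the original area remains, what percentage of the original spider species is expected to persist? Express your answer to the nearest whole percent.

89%

S_new/S_old = (A_new/A_old)^z = 0.524^0.18
= exp(0.18 × ln 0.524) = exp(0.18 × -0.6463) = exp(-0.1163) ≈ 0.8902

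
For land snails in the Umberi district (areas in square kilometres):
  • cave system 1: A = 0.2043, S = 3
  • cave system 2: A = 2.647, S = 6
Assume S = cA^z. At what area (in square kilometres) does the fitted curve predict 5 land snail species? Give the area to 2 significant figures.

z = ln(6/3) / ln(2.647/0.2043) = 0.6931 / 2.5616 = 0.2706
c = 3 / 0.2043^0.2706 = 3 / 0.6507 = 4.611
A = (5/4.611)^(1/0.2706) ⇒ ln A = ln(1.084)/0.2706 = 0.2996
A = e^0.2996 ≈ 1.349 square kilometres

1.3 square kilometres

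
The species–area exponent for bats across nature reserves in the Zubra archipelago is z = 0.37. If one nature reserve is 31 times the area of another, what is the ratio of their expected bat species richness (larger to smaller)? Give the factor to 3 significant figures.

S₂/S₁ = (A₂/A₁)^z = 31^0.37
ln(S₂/S₁) = 0.37 × ln 31 = 0.37 × 3.4340 = 1.2706
S₂/S₁ = e^1.2706 ≈ 3.563

3.56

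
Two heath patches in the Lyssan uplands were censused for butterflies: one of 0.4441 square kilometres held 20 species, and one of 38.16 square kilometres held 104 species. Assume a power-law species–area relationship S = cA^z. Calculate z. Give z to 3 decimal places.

0.370

Taking logs: ln S = ln c + z ln A, so z = (ln S₂ − ln S₁)/(ln A₂ − ln A₁).
z = ln(104/20) / ln(38.16/0.4441) = ln(5.2) / ln(85.93) = 1.6487 / 4.4535 = 0.3702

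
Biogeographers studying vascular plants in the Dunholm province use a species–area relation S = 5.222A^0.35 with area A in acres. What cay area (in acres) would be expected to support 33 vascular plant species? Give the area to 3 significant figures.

33 = 5.222 × A^0.35  ⇒  A^0.35 = 33/5.222 = 6.319
ln A = ln(6.319) / 0.35 = 1.8436 / 0.35 = 5.2675
A = e^5.2675 ≈ 193.9 acres

194 acres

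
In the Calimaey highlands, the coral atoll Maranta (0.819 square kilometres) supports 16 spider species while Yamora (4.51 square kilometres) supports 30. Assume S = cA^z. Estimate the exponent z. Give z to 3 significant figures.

Taking logs: ln S = ln c + z ln A, so z = (ln S₂ − ln S₁)/(ln A₂ − ln A₁).
z = ln(30/16) / ln(4.51/0.819) = ln(1.875) / ln(5.507) = 0.6286 / 1.7060 = 0.3685

0.368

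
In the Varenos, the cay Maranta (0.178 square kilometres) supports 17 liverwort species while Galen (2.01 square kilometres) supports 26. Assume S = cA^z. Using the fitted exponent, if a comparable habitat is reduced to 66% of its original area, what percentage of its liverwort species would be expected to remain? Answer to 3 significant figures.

z = ln(26/17) / ln(2.01/0.178) = 0.4249 / 2.4241 = 0.1753
S_new/S_old = (A_new/A_old)^z = 0.66^0.1753 = exp(0.1753 × -0.4155) = 0.9298

93.0%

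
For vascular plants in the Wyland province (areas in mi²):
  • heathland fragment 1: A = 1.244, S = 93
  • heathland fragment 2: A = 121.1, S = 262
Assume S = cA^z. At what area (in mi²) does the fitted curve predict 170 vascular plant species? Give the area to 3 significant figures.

z = ln(262/93) / ln(121.1/1.244) = 1.0357 / 4.5783 = 0.2262
c = 93 / 1.244^0.2262 = 93 / 1.051 = 88.52
A = (170/88.52)^(1/0.2262) ⇒ ln A = ln(1.921)/0.2262 = 2.8846
A = e^2.8846 ≈ 17.9 mi²

17.9 mi²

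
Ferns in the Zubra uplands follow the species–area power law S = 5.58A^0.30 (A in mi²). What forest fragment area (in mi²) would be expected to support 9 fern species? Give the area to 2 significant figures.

9 = 5.58 × A^0.3  ⇒  A^0.3 = 9/5.58 = 1.613
ln A = ln(1.613) / 0.3 = 0.4780 / 0.3 = 1.5935
A = e^1.5935 ≈ 4.921 mi²

4.9 mi²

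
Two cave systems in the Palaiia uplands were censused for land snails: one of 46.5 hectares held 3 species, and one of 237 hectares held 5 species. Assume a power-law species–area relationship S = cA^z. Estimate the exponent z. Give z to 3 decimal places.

0.314

Taking logs: ln S = ln c + z ln A, so z = (ln S₂ − ln S₁)/(ln A₂ − ln A₁).
z = ln(5/3) / ln(237/46.5) = ln(1.667) / ln(5.097) = 0.5108 / 1.6286 = 0.3137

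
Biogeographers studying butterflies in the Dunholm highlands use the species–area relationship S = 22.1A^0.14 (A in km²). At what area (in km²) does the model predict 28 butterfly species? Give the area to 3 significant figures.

28 = 22.1 × A^0.14  ⇒  A^0.14 = 28/22.1 = 1.267
ln A = ln(1.267) / 0.14 = 0.2366 / 0.14 = 1.6902
A = e^1.6902 ≈ 5.421 km²

5.42 km²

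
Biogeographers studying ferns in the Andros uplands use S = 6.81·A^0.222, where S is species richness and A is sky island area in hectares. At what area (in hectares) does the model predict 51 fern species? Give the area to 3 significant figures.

51 = 6.81 × A^0.222  ⇒  A^0.222 = 51/6.81 = 7.489
ln A = ln(7.489) / 0.222 = 2.0134 / 0.222 = 9.0695
A = e^9.0695 ≈ 8686 hectares

8690 hectares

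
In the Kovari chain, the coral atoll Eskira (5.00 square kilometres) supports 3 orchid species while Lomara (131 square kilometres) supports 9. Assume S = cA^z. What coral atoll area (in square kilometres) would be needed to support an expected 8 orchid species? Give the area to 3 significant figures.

z = ln(9/3) / ln(131/5) = 1.0986 / 3.2658 = 0.3364
c = 3 / 5^0.3364 = 3 / 1.718 = 1.746
A = (8/1.746)^(1/0.3364) ⇒ ln A = ln(4.583)/0.3364 = 4.5251
A = e^4.5251 ≈ 92.3 square kilometres

92.3 square kilometres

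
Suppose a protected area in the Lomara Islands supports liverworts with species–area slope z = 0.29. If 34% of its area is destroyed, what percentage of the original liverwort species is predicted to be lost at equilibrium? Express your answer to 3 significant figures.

11.4%

S_new/S_old = (A_new/A_old)^z = 0.66^0.29
= exp(0.29 × ln 0.66) = exp(0.29 × -0.4155) = exp(-0.1205) ≈ 0.8865
Fraction lost = 1 − 0.8865 = 0.1135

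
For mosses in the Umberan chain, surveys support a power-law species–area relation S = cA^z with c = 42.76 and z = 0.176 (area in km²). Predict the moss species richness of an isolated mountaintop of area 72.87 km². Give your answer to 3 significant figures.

91.0

S = 42.76 × 72.87^0.176
ln S = ln 42.76 + 0.176 × ln 72.87 = 3.7556 + 0.176 × 4.2887 = 4.5104
S = e^4.5104 ≈ 90.96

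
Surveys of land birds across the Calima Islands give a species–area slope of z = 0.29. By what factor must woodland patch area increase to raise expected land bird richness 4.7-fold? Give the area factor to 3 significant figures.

(A₂/A₁)^0.29 = 4.7, so A₂/A₁ = 4.7^(1/0.29) = 4.7^3.448
ln(A₂/A₁) = ln 4.7 / 0.29 = 1.5476 / 0.29 = 5.3364
A₂/A₁ = e^5.3364 ≈ 207.8

208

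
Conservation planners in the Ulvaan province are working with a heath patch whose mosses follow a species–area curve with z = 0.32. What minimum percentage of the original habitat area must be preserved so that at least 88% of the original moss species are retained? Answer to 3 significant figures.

67.1%

Need (A_new/A_old)^0.32 = 0.88, so A_new/A_old = 0.88^(1/0.32) = 0.88^3.125
ln(A_new/A_old) = ln 0.88 / 0.32 = -0.1278 / 0.32 = -0.3995
A_new/A_old = e^-0.3995 ≈ 0.6707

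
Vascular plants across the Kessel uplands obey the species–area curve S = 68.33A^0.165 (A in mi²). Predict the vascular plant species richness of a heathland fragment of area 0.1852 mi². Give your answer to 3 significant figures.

S = 68.33 × 0.1852^0.165
ln S = ln 68.33 + 0.165 × ln 0.1852 = 4.2243 + 0.165 × -1.6863 = 3.9461
S = e^3.9461 ≈ 51.73

51.7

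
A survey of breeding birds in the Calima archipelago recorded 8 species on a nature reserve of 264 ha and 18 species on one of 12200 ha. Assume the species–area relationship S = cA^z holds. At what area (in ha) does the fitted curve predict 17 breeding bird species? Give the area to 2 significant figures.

z = ln(18/8) / ln(12200/264) = 0.8109 / 3.8332 = 0.2116
c = 8 / 264^0.2116 = 8 / 3.253 = 2.459
A = (17/2.459)^(1/0.2116) ⇒ ln A = ln(6.913)/0.2116 = 9.1390
A = e^9.1390 ≈ 9311 ha

9300 ha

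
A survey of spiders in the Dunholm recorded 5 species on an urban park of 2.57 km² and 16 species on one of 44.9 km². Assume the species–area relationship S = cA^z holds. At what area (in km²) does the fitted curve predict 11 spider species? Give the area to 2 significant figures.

z = ln(16/5) / ln(44.9/2.57) = 1.1632 / 2.8605 = 0.4066
c = 5 / 2.57^0.4066 = 5 / 1.468 = 3.406
A = (11/3.406)^(1/0.4066) ⇒ ln A = ln(3.229)/0.4066 = 2.8830
A = e^2.8830 ≈ 17.87 km²

18 km²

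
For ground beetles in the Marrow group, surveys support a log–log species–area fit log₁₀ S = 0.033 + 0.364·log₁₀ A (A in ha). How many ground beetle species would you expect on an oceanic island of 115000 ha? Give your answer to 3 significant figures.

75.0

S = 1.079 × 115000^0.364 = 1.079 × 69.52 ≈ 75.01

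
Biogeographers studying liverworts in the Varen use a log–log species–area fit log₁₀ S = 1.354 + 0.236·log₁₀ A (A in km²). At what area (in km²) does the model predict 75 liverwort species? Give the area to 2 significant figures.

160 km²

75 = 22.59 × A^0.236  ⇒  A^0.236 = 75/22.59 = 3.319
ln A = ln(3.319) / 0.236 = 1.1998 / 0.236 = 5.0838
A = e^5.0838 ≈ 161.4 km²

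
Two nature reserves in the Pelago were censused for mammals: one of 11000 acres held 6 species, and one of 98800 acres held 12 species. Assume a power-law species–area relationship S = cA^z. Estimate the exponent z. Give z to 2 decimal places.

Taking logs: ln S = ln c + z ln A, so z = (ln S₂ − ln S₁)/(ln A₂ − ln A₁).
z = ln(12/6) / ln(98800/11000) = ln(2) / ln(8.982) = 0.6931 / 2.1952 = 0.3158

0.32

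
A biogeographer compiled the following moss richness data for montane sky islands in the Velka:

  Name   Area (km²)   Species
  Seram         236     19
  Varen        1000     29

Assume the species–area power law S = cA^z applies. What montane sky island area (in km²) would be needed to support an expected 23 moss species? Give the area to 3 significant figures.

453 km²

z = ln(29/19) / ln(1000/236) = 0.4229 / 1.4439 = 0.2929
c = 19 / 236^0.2929 = 19 / 4.954 = 3.836
A = (23/3.836)^(1/0.2929) ⇒ ln A = ln(5.996)/0.2929 = 6.1162
A = e^6.1162 ≈ 453.2 km²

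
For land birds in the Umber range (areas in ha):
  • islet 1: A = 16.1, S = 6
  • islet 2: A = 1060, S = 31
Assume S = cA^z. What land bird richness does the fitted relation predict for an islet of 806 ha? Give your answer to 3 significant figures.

z = ln(31/6) / ln(1060/16.1) = 1.6422 / 4.1872 = 0.3922
c = 6 / 16.1^0.3922 = 6 / 2.974 = 2.018
S₃ = 2.018 × 806^0.3922 = 2.018 × 13.8 ≈ 27.84

27.8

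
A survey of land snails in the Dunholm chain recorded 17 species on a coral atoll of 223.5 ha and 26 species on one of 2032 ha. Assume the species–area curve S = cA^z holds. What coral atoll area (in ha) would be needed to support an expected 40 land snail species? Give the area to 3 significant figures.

z = ln(26/17) / ln(2032/223.5) = 0.4249 / 2.2074 = 0.1925
c = 17 / 223.5^0.1925 = 17 / 2.833 = 6.001
A = (40/6.001)^(1/0.1925) ⇒ ln A = ln(6.665)/0.1925 = 9.8548
A = e^9.8548 ≈ 19049 ha

19000 ha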